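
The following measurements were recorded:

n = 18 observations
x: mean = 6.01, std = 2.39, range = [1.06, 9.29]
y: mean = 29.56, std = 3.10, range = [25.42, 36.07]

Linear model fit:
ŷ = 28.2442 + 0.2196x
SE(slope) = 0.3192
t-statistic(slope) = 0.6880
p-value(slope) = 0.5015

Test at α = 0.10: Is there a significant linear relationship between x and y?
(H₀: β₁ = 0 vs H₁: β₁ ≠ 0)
Since p-value = 0.5015 ≥ α = 0.10, fail to reject H₀ — the slope is not significantly different from 0.

Hypothesis test for the slope coefficient:

H₀: β₁ = 0 (no linear relationship)
H₁: β₁ ≠ 0 (linear relationship exists)

Test statistic: t = β̂₁ / SE(β̂₁) = 0.2196 / 0.3192 = 0.6880

p = 0.5015: how often a slope estimate this far from 0 (in SE units) would arise by chance if β₁ were truly 0.

Decision rule: reject H₀ if p-value < α.
p-value = 0.5015 ≥ α = 0.10 → fail to reject H₀.

There is not sufficient evidence at the 10% significance level to conclude that a linear relationship exists between x and y.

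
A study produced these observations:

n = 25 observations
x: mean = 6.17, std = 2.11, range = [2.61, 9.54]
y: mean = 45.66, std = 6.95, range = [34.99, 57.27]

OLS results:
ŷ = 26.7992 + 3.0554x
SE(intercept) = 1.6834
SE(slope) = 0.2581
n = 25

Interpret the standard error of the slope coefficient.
SE(β̂₁) = 0.2581 is the estimated standard deviation of the slope estimate across repeated samples; relative to β̂₁ = 3.0554 that is 8.4%, a precise estimate.

SE(β̂₁) = s / √Sxx, where s is the residual standard deviation and Sxx = Σ(x − x̄)². It is the yardstick for how far β̂₁ = 3.0554 could plausibly be from the true slope.

Relative precision:
- SE / |β̂₁| = 0.2581 / 3.0554 = 8.4%
- Rule of thumb (under 20%: precise; 20% to under 50%: moderately precise; 50% or more: imprecise) → precise

Link to the t-test: t = β̂₁ / SE(β̂₁) = 3.0554 / 0.2581 = 11.8380, the statistic for H₀: β₁ = 0.

What drives SE(β̂₁): wider spread of x values → smaller SE; larger n (here n = 25) → smaller SE; more residual scatter → larger SE.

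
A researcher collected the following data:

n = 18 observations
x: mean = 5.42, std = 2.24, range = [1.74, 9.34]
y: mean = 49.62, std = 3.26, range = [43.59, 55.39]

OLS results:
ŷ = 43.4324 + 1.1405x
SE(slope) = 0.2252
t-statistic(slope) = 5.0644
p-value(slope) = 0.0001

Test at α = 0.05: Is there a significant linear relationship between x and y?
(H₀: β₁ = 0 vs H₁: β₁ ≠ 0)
p-value = 0.0001 < α = 0.05, so we reject H₀. The relationship is significant.

Hypothesis test for the slope coefficient:

H₀: β₁ = 0 (no linear relationship)
H₁: β₁ ≠ 0 (linear relationship exists)

Test statistic: t = β̂₁ / SE(β̂₁) = 1.1405 / 0.2252 = 5.0644

p = 0.0001: how often a slope estimate this far from 0 (in SE units) would arise by chance if β₁ were truly 0.

Decision rule: reject H₀ if p-value < α.
p-value = 0.0001 < α = 0.05 → reject H₀.

There is sufficient evidence at the 5% significance level to conclude that a linear relationship exists between x and y.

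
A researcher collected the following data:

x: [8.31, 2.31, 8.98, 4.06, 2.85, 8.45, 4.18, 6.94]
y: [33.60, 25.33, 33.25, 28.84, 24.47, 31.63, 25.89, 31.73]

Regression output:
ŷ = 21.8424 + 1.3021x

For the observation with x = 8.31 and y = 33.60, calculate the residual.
Residual = 0.9371

The residual is the difference between the actual value and the predicted value:

Residual = y - ŷ

Step 1: Calculate predicted value
ŷ = 21.8424 + 1.3021 × 8.31
ŷ = 32.6629

Step 2: Calculate residual
Residual = 33.60 - 32.6629
Residual = 0.9371

Sign check: y > ŷ, so the point is above the line and the fit underestimates here.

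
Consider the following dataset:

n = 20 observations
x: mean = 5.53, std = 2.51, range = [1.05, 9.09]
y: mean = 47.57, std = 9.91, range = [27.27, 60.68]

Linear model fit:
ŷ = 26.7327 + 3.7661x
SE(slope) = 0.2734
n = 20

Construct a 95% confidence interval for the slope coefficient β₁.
The 95% CI for β₁ is (3.1917, 4.3405)

Confidence interval for the slope:

The 95% CI for β₁ is: β̂₁ ± t*(α/2, n-2) × SE(β̂₁)

Step 1: Find critical t-value
- Confidence level = 0.95
- Degrees of freedom = n - 2 = 20 - 2 = 18
- t*(α/2, 18) = 2.1009

Step 2: Calculate margin of error
Margin = 2.1009 × 0.2734 = 0.5744

Step 3: Construct interval
CI = 3.7661 ± 0.5744
CI = (3.1917, 4.3405)

Interpretation: intervals built this way capture the true β₁ in 95% of repeated samples; here the plausible range for the per-unit effect of x on y is 3.1917 to 4.3405.
Both endpoints are positive, so the data support a genuinely positive slope at this confidence level.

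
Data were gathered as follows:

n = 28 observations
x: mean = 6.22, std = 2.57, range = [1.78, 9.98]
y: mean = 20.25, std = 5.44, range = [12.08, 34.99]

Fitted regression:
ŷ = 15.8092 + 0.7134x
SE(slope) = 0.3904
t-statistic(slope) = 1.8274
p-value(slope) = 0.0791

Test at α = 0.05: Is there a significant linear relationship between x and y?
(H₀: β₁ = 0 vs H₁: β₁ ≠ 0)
Fail to reject H₀: p-value = 0.0791 ≥ α = 0.05. The linear relationship is not significant at the 5% level.

Hypothesis test for the slope coefficient:

H₀: β₁ = 0 (no linear relationship)
H₁: β₁ ≠ 0 (linear relationship exists)

Test statistic: t = β̂₁ / SE(β̂₁) = 0.7134 / 0.3904 = 1.8274

p = 0.0791: how often a slope estimate this far from 0 (in SE units) would arise by chance if β₁ were truly 0.

Decision rule: reject H₀ if p-value < α.
p-value = 0.0791 ≥ α = 0.05 → fail to reject H₀.

At α = 0.05 the data do not provide convincing evidence of a nonzero slope.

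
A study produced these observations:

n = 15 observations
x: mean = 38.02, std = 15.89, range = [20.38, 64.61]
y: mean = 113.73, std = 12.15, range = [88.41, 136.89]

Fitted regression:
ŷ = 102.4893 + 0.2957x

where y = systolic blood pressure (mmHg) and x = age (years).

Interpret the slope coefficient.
An increase of one year in age is associated with a 0.2957 mmHg increase in predicted blood pressure.

The slope β₁ = 0.2957 gives the rate at which the fitted blood pressure changes with age.

Interpretation:
- Age up by 1 year → predicted blood pressure increases by 0.2957 mmHg
- The effect is assumed constant over the observed range of x (linearity)

(β₀ = 102.4893 is the fitted value at x = 0 and is not part of the slope interpretation.)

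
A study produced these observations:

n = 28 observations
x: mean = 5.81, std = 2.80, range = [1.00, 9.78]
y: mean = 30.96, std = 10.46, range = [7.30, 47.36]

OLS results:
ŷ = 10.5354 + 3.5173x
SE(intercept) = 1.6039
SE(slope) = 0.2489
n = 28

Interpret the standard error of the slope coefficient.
SE(β̂₁) = 0.2489 is the estimated standard deviation of the slope estimate across repeated samples; relative to β̂₁ = 3.5173 that is 7.1%, a precise estimate.

What SE measures:
- The standard error quantifies the sampling variability of the coefficient estimate
- It is the estimated standard deviation of β̂₁ across hypothetical repeated samples of the same size
- Smaller SE → more precise estimate

Relative precision:
- SE / |β̂₁| = 0.2489 / 3.5173 = 7.1%
- Rule of thumb (under 20%: precise; 20% to under 50%: moderately precise; 50% or more: imprecise) → precise

Rough 95% range (±2 SE): 3.5173 ± 0.4978 → (3.0195, 4.0151).

What drives SE(β̂₁): larger n (here n = 28) → smaller SE; more residual scatter → larger SE.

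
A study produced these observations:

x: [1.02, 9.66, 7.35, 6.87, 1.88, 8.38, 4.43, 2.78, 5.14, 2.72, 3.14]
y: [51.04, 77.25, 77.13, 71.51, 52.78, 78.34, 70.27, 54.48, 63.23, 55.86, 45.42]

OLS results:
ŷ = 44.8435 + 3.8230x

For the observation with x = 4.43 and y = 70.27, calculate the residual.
Residual = 8.4906

The residual is the difference between the actual value and the predicted value:

Residual = y - ŷ

Step 1: Calculate predicted value
ŷ = 44.8435 + 3.8230 × 4.43
ŷ = 61.7794

Step 2: Calculate residual
Residual = 70.27 - 61.7794
Residual = 8.4906

Sign check: y > ŷ, so the point is above the line and the fit underestimates here.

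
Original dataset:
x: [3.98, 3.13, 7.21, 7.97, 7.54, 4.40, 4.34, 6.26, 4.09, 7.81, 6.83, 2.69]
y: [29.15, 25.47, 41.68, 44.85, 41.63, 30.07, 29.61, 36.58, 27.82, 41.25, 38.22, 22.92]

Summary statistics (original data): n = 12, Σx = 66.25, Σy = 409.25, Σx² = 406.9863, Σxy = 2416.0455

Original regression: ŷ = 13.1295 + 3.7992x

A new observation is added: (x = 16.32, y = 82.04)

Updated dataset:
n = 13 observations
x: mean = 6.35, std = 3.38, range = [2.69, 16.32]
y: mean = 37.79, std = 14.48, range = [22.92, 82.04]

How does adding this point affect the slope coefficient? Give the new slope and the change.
Adding the point moves β₁ from 3.7992 to 4.2617, i.e. it increases by 0.4625 (+12.2%).

The new point has HIGH LEVERAGE: x = 16.32 is far from the original mean x̄ = 66.25/12 ≈ 5.52 (original range [2.69, 7.97]).

Step 1: Update the sums with the new point (n goes from 12 to 13)
Σx  = 66.25 + 16.32 = 82.57
Σy  = 409.25 + 82.04 = 491.29
Σx² = 406.9863 + 16.32² = 406.9863 + 266.3424 = 673.3287
Σxy = 2416.0455 + 16.32×82.04 = 2416.0455 + 1338.8928 = 3754.9383

Step 2: Recompute the slope with b₁ = (nΣxy − ΣxΣy) / (nΣx² − (Σx)²)
Numerator   = 13×3754.9383 − 82.57×491.29 = 48814.1979 − 40565.8153 = 8248.3826
Denominator = 13×673.3287 − 82.57² = 8753.2731 − 6817.8049 = 1935.4682
b₁(new) = 8248.3826 / 1935.4682 = 4.2617

(Same formula on the original sums: (12×2416.0455 − 66.25×409.25) / (12×406.9863 − 66.25²) = 1879.7335 / 494.7731 = 3.7992, matching the given fit.)

Step 3: Change in slope
Δβ₁ = 4.2617 − 3.7992 = +0.4625
Relative change = +0.4625 / 3.7992 × 100% = +12.2%
→ the slope increases when the point is added.

Because the point sits above the extension of the original line at a high-leverage x, it tilts the fit up.
In practice: refit with and without it and report both if conclusions differ.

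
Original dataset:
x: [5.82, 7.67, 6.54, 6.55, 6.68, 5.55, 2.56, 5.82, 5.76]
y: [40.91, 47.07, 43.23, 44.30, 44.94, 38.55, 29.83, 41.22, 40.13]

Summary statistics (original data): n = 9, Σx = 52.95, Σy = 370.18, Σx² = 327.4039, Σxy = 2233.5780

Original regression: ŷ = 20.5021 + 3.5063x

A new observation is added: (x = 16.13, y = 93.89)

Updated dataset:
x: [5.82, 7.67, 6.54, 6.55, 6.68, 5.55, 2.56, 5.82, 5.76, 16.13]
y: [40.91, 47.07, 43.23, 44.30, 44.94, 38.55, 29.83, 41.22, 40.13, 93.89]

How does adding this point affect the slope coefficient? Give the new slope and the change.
New slope β₁ = 4.9125 versus 3.5063 before: a change of +1.4062 (+40.1%).

The new point has HIGH LEVERAGE: x = 16.13 is far from the original mean x̄ = 52.95/9 ≈ 5.88 (original range [2.56, 7.67]).

Step 1: Update the sums with the new point (n goes from 9 to 10)
Σx  = 52.95 + 16.13 = 69.08
Σy  = 370.18 + 93.89 = 464.07
Σx² = 327.4039 + 16.13² = 327.4039 + 260.1769 = 587.5808
Σxy = 2233.5780 + 16.13×93.89 = 2233.5780 + 1514.4457 = 3748.0237

Step 2: Recompute the slope with b₁ = (nΣxy − ΣxΣy) / (nΣx² − (Σx)²)
Numerator   = 10×3748.0237 − 69.08×464.07 = 37480.2370 − 32057.9556 = 5422.2814
Denominator = 10×587.5808 − 69.08² = 5875.8080 − 4772.0464 = 1103.7616
b₁(new) = 5422.2814 / 1103.7616 = 4.9125

(Same formula on the original sums: (9×2233.5780 − 52.95×370.18) / (9×327.4039 − 52.95²) = 501.1710 / 142.9326 = 3.5063, matching the given fit.)

Step 3: Change in slope
Δβ₁ = 4.9125 − 3.5063 = +1.4062
Relative change = +1.4062 / 3.5063 × 100% = +40.1%
→ the slope increases when the point is added.

A high-leverage point only changes the slope if it is off the original line; here y = 93.89 is above the original trend, so the slope increases.
In practice: examine leverage (hᵢ) and Cook's distance rather than deleting it automatically; refit with and without it and report both if conclusions differ.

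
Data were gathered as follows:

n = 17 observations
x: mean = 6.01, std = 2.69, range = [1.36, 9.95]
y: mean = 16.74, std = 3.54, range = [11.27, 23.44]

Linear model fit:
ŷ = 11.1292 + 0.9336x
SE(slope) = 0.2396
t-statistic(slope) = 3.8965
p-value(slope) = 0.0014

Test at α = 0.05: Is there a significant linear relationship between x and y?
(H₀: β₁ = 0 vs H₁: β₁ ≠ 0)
p-value = 0.0014 < α = 0.05, so we reject H₀. The relationship is significant.

Hypothesis test for the slope coefficient:

H₀: β₁ = 0 (no linear relationship)
H₁: β₁ ≠ 0 (linear relationship exists)

Test statistic: t = β̂₁ / SE(β̂₁) = 0.9336 / 0.2396 = 3.8965

With df = 15, the two-sided p-value for |t| = 3.8965 is 0.0014.

Decision rule: reject H₀ if p-value < α.
p-value = 0.0014 < α = 0.05 → reject H₀.

Conclusion: the linear association between x and y is significant at the 5% level.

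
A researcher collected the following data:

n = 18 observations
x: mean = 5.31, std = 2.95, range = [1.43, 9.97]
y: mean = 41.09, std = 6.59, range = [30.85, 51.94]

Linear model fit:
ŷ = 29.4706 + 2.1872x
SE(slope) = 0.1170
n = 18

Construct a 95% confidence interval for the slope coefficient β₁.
The 95% CI for β₁ is (1.9392, 2.4352)

Confidence interval for the slope:

The 95% CI for β₁ is: β̂₁ ± t*(α/2, n-2) × SE(β̂₁)

Step 1: Find critical t-value
- Confidence level = 0.95
- Degrees of freedom = n - 2 = 18 - 2 = 16
- t*(α/2, 16) = 2.1199

Step 2: Calculate margin of error
Margin = 2.1199 × 0.1170 = 0.2480

Step 3: Construct interval
CI = 2.1872 ± 0.2480
CI = (1.9392, 2.4352)

Interpretation: We are 95% confident that the true slope β₁ lies between 1.9392 and 2.4352.
Since 0 is outside the interval, a two-sided test at α = 0.05 would reject H₀: β₁ = 0.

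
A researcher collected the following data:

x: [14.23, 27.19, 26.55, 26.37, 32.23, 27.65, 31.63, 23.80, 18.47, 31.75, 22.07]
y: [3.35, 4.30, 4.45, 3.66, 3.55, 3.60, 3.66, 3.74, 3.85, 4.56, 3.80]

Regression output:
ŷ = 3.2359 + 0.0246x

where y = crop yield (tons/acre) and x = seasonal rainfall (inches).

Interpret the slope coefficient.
For each additional inch of rainfall, predicted crop yield increases by approximately 0.0246 tons/acre.

The slope β₁ = 0.0246 gives the rate at which the fitted crop yield changes with rainfall.

Interpretation:
- Rainfall up by 1 inch → predicted crop yield increases by 0.0246 tons/acre
- The effect is assumed constant over the observed range of x (linearity)

The intercept β₀ = 3.2359 is the predicted crop yield when rainfall = 0; since the smallest observed x is 14.23, this is an extrapolation and mainly anchors the line.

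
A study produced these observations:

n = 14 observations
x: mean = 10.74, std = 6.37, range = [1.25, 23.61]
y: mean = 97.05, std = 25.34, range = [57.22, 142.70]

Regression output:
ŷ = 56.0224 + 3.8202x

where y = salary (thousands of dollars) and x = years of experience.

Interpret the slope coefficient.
For each additional year of experience, predicted salary increases by approximately 3.8202 thousand dollars.

The slope β₁ = 3.8202 gives the rate at which the fitted salary changes with experience.

Interpretation:
- Experience up by 1 year → predicted salary increases by 3.8202 thousand dollars
- The effect is assumed constant over the observed range of x (linearity)
- The slope describes association in these data, not necessarily a causal effect

(β₀ = 56.0224 is the fitted value at x = 0 and is not part of the slope interpretation.)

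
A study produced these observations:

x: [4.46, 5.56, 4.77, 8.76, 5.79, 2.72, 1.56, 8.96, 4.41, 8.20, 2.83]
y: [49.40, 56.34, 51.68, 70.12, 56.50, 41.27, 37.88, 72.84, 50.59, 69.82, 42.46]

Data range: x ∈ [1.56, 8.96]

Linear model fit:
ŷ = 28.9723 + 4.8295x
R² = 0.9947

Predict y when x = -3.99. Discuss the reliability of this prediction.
ŷ = 9.7026 (extrapolation — x = -3.99 lies outside [1.56, 8.96], so reliability is low).

Prediction calculation:
ŷ = 28.9723 + 4.8295 × (-3.99)
ŷ = 9.7026

Reliability:
- Data range: x ∈ [1.56, 8.96]
- Prediction point: x = -3.99 is 5.55 units below the observed range → this is EXTRAPOLATION, not interpolation

Why that matters here:
- There are no observations near this x to validate the fitted line there
- The standard error of prediction grows with (x − x̄)², and x = -3.99 is far from x̄ = 5.27
- R² describes fit only over the sampled x values; it says nothing about behaviour beyond them

The R² = 0.9947 only validates the fit within [1.56, 8.96]; treat ŷ = 9.7026 with caution.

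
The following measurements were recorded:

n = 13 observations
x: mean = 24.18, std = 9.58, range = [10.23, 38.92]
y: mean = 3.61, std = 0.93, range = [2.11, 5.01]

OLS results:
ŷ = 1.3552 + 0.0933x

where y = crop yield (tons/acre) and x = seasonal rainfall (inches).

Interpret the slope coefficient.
For each additional inch of rainfall, predicted crop yield increases by approximately 0.0933 tons/acre.

β₁ = 0.0933 is the change in predicted crop yield (tons/acre) per additional inch of rainfall.

Interpretation:
- Rainfall up by 1 inch → predicted crop yield increases by 0.0933 tons/acre
- This is a linear approximation: the same per-unit change is assumed across the whole observed x range

(β₀ = 1.3552 is the fitted value at x = 0 and is not part of the slope interpretation.)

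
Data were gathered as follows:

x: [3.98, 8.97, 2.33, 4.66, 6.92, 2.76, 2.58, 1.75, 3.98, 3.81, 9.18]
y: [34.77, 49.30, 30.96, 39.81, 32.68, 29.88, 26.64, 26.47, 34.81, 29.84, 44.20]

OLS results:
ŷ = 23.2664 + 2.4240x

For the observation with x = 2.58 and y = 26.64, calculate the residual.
Residual = -2.8803

The residual is the difference between the actual value and the predicted value:

Residual = y - ŷ

Step 1: Calculate predicted value
ŷ = 23.2664 + 2.4240 × 2.58
ŷ = 29.5203

Step 2: Calculate residual
Residual = 26.64 - 29.5203
Residual = -2.8803

The residual is negative, so the observed y = 26.64 sits below the regression line (the line overestimates it by 2.8803).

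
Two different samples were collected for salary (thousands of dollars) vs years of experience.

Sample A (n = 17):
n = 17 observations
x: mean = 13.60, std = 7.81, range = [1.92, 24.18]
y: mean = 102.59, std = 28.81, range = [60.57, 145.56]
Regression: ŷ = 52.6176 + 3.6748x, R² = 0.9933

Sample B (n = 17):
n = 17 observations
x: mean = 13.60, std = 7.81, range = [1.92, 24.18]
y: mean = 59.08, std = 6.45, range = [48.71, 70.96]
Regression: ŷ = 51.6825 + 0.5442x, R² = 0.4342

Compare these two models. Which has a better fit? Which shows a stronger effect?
Model A has the better fit (R² = 0.9933 vs 0.4342). Model A shows the stronger effect (|β₁| = 3.6748 vs 0.5442).

Model Comparison:

Goodness of fit (R²):
- Model A: R² = 0.9933 → 99.33% of variance in salary explained
- Model B: R² = 0.4342 → 43.42% of variance in salary explained
- 0.9933 > 0.4342 → Model A has the better fit

Which has the larger per-year effect? (|β₁|)
- Model A: β₁ = 3.6748 → predicted salary rises 3.6748 thousand dollars per additional year of experience
- Model B: β₁ = 0.5442 → predicted salary rises 0.5442 thousand dollars per additional year of experience
- |3.6748| > |0.5442| → Model A shows the stronger marginal effect

Notes:
- A steeper slope doesn't make a better model if the scatter around the line is large.
- A better fit (higher R²) doesn't necessarily mean a more important relationship.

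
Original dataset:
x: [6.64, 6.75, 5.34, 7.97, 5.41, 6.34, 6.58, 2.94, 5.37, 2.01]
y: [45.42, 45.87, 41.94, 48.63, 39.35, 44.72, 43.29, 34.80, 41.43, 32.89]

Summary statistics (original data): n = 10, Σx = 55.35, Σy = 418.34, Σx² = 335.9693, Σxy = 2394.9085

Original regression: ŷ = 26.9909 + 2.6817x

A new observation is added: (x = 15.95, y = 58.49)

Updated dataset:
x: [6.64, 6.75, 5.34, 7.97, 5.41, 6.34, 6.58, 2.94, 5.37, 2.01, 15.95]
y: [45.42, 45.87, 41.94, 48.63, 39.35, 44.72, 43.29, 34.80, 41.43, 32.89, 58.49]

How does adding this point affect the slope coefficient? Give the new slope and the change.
Adding the point moves β₁ from 2.6817 to 1.8492, i.e. it decreases by 0.8325 (-31.0%).

The new point has HIGH LEVERAGE: x = 15.95 is far from the original mean x̄ = 55.35/10 ≈ 5.54 (original range [2.01, 7.97]).

Step 1: Update the sums with the new point (n goes from 10 to 11)
Σx  = 55.35 + 15.95 = 71.30
Σy  = 418.34 + 58.49 = 476.83
Σx² = 335.9693 + 15.95² = 335.9693 + 254.4025 = 590.3718
Σxy = 2394.9085 + 15.95×58.49 = 2394.9085 + 932.9155 = 3327.8240

Step 2: Recompute the slope with b₁ = (nΣxy − ΣxΣy) / (nΣx² − (Σx)²)
Numerator   = 11×3327.8240 − 71.30×476.83 = 36606.0640 − 33997.9790 = 2608.0850
Denominator = 11×590.3718 − 71.30² = 6494.0898 − 5083.6900 = 1410.3998
b₁(new) = 2608.0850 / 1410.3998 = 1.8492

(Same formula on the original sums: (10×2394.9085 − 55.35×418.34) / (10×335.9693 − 55.35²) = 793.9660 / 296.0705 = 2.6817, matching the given fit.)

Step 3: Change in slope
Δβ₁ = 1.8492 − 2.6817 = -0.8325
Relative change = -0.8325 / 2.6817 × 100% = -31.0%
→ the slope decreases when the point is added.

Because the point sits below the extension of the original line at a high-leverage x, it tilts the fit down.
In practice: investigate whether it comes from the same population as the rest of the sample; refit with and without it and report both if conclusions differ.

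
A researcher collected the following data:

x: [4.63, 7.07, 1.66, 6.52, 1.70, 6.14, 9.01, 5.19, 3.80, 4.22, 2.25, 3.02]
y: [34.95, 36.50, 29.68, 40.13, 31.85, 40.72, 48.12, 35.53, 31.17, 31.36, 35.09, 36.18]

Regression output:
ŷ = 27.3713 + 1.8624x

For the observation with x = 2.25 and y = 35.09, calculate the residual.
Residual = 3.5283

The residual is the difference between the actual value and the predicted value:

Residual = y - ŷ

Step 1: Calculate predicted value
ŷ = 27.3713 + 1.8624 × 2.25
ŷ = 31.5617

Step 2: Calculate residual
Residual = 35.09 - 31.5617
Residual = 3.5283

Sign check: y > ŷ, so the point is above the line and the fit underestimates here.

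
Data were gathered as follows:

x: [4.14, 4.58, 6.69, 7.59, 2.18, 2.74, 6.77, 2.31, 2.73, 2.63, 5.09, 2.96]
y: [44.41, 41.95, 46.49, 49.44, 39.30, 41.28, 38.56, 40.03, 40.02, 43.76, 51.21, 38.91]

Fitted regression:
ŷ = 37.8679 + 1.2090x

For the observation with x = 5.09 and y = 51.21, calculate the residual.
Residual = 7.1883

The residual is the difference between the actual value and the predicted value:

Residual = y - ŷ

Step 1: Calculate predicted value
ŷ = 37.8679 + 1.2090 × 5.09
ŷ = 44.0217

Step 2: Calculate residual
Residual = 51.21 - 44.0217
Residual = 7.1883

Sign check: y > ŷ, so the point is above the line and the fit underestimates here.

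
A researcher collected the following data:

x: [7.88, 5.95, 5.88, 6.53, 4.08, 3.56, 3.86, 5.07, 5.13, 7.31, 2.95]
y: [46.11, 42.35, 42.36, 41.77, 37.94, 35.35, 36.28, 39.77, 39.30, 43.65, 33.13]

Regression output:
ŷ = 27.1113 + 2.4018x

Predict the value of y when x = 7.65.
ŷ = 45.4851

x = 7.65 lies inside the observed range [2.95, 7.88], so the fitted equation applies directly:

ŷ = 27.1113 + 2.4018 × 7.65
ŷ = 27.1113 + 18.3738
ŷ = 45.4851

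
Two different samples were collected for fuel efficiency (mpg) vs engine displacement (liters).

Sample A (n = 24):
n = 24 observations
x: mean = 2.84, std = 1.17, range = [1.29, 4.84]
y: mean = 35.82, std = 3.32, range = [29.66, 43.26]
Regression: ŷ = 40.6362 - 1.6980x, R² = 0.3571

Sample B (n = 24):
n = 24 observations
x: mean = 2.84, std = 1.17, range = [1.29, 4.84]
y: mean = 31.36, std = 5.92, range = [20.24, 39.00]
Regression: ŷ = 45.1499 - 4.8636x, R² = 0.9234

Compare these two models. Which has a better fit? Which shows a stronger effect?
Model B has the better fit (R² = 0.9234 vs 0.3571). Model B shows the stronger effect (|β₁| = 4.8636 vs 1.6980).

Model Comparison:

Which explains more variance? (R²)
- Model A: R² = 0.3571 → 35.71% of variance in fuel efficiency explained
- Model B: R² = 0.9234 → 92.34% of variance in fuel efficiency explained
- 0.9234 > 0.3571 → Model B has the better fit

Strength of effect — compare |β₁|:
- Model A: β₁ = -1.6980 → predicted fuel efficiency falls 1.6980 mpg per additional liter of engine displacement
- Model B: β₁ = -4.8636 → predicted fuel efficiency falls 4.8636 mpg per additional liter of engine displacement
- |-1.6980| < |-4.8636| → Model B shows the stronger marginal effect

Note: R² measures how tightly points cluster around the line; β₁ measures how steep the line is — they answer different questions.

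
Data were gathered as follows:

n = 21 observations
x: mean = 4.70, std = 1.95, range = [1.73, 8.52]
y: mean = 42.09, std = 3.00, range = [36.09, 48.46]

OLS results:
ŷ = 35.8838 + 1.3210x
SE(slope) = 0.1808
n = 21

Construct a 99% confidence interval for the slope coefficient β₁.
The 99% CI for β₁ is (0.8037, 1.8383)

Confidence interval for the slope:

The 99% CI for β₁ is: β̂₁ ± t*(α/2, n-2) × SE(β̂₁)

Step 1: Find critical t-value
- Confidence level = 0.99
- Degrees of freedom = n - 2 = 21 - 2 = 19
- t*(α/2, 19) = 2.8609

Step 2: Calculate margin of error
Margin = 2.8609 × 0.1808 = 0.5173

Step 3: Construct interval
CI = 1.3210 ± 0.5173
CI = (0.8037, 1.8383)

Interpretation: We are 99% confident that the true slope β₁ lies between 0.8037 and 1.8383.
Both endpoints are positive, so the data support a genuinely positive slope at this confidence level.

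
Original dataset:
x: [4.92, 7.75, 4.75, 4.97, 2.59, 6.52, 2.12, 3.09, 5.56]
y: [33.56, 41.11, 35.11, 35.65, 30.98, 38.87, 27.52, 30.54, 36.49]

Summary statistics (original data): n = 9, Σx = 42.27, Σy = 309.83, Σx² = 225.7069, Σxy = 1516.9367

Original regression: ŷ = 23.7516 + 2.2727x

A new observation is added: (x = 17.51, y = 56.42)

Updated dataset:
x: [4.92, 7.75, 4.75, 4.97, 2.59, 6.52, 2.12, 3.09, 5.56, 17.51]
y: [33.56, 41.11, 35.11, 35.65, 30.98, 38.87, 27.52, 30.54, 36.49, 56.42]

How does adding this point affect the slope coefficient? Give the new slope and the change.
Adding the point moves β₁ from 2.2727 to 1.8029, i.e. it decreases by 0.4698 (-20.7%).

x = 17.51 lies well outside the original x-range [2.12, 7.75] (x̄ ≈ 4.70), so this observation has high leverage and can move the slope substantially.

Step 1: Update the sums with the new point (n goes from 9 to 10)
Σx  = 42.27 + 17.51 = 59.78
Σy  = 309.83 + 56.42 = 366.25
Σx² = 225.7069 + 17.51² = 225.7069 + 306.6001 = 532.3070
Σxy = 1516.9367 + 17.51×56.42 = 1516.9367 + 987.9142 = 2504.8509

Step 2: Recompute the slope with b₁ = (nΣxy − ΣxΣy) / (nΣx² − (Σx)²)
Numerator   = 10×2504.8509 − 59.78×366.25 = 25048.5090 − 21894.4250 = 3154.0840
Denominator = 10×532.3070 − 59.78² = 5323.0700 − 3573.6484 = 1749.4216
b₁(new) = 3154.0840 / 1749.4216 = 1.8029

(Same formula on the original sums: (9×1516.9367 − 42.27×309.83) / (9×225.7069 − 42.27²) = 555.9162 / 244.6092 = 2.2727, matching the given fit.)

Step 3: Change in slope
Δβ₁ = 1.8029 − 2.2727 = -0.4698
Relative change = -0.4698 / 2.2727 × 100% = -20.7%
→ the slope decreases when the point is added.

A high-leverage point only changes the slope if it is off the original line; here y = 56.42 is below the original trend, so the slope decreases.
In practice: check such a point for data-entry or measurement error.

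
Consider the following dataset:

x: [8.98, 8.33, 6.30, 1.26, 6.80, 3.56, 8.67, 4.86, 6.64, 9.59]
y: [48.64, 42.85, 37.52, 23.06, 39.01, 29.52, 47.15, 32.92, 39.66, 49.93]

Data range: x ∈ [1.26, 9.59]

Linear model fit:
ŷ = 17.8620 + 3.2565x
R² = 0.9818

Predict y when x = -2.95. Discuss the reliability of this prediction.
ŷ = 8.2553 (extrapolation — x = -2.95 lies outside [1.26, 9.59], so reliability is low).

Prediction calculation:
ŷ = 17.8620 + 3.2565 × (-2.95)
ŷ = 8.2553

Reliability:
- Data range: x ∈ [1.26, 9.59]
- Prediction point: x = -2.95 is 4.21 units below the observed range → this is EXTRAPOLATION, not interpolation

Why that matters here:
- Real relationships often flatten, saturate, or turn nonlinear at extremes
- The standard error of prediction grows with (x − x̄)², and x = -2.95 is far from x̄ = 6.50
- There are no observations near this x to validate the fitted line there

A defensible statement: 'if the linear trend continued to x = -2.95, y would be about 8.2553' — the premise is untested.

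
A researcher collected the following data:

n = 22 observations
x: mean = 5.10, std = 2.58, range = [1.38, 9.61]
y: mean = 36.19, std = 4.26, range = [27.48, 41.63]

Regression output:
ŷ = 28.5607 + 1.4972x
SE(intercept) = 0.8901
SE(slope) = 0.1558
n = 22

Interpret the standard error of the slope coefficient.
SE(slope) = 0.1558 measures the uncertainty in the estimated slope. The coefficient is estimated precisely (SE/|β̂₁| = 10.4%).

SE(β̂₁) = s / √Sxx, where s is the residual standard deviation and Sxx = Σ(x − x̄)². It is the yardstick for how far β̂₁ = 1.4972 could plausibly be from the true slope.

Relative precision:
- SE / |β̂₁| = 0.1558 / 1.4972 = 10.4%
- Rule of thumb (under 20%: precise; 20% to under 50%: moderately precise; 50% or more: imprecise) → precise

Link to interval estimation: a confidence interval for β₁ is β̂₁ ± t* × 0.1558, so SE sets the half-width per unit of t*.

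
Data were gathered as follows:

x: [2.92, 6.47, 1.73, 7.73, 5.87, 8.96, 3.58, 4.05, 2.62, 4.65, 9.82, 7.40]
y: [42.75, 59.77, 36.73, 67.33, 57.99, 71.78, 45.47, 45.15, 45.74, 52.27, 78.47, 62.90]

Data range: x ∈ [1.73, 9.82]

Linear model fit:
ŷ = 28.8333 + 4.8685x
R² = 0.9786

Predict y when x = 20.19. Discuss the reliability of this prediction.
ŷ = 127.1283 (extrapolation — x = 20.19 lies outside [1.73, 9.82], so reliability is low).

Prediction calculation:
ŷ = 28.8333 + 4.8685 × 20.19
ŷ = 127.1283

Reliability:
- Data range: x ∈ [1.73, 9.82]
- Prediction point: x = 20.19 is 10.37 units above the observed range → this is EXTRAPOLATION, not interpolation

Why that matters here:
- R² describes fit only over the sampled x values; it says nothing about behaviour beyond them
- Real relationships often flatten, saturate, or turn nonlinear at extremes

The R² = 0.9786 only validates the fit within [1.73, 9.82]; treat ŷ = 127.1283 with caution.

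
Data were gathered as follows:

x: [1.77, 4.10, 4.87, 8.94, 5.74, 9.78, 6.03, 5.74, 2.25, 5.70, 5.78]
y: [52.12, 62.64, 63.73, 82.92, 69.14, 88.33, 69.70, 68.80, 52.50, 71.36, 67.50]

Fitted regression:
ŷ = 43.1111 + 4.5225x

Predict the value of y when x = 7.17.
ŷ = 75.5374

x = 7.17 lies inside the observed range [1.77, 9.78], so the fitted equation applies directly:

ŷ = 43.1111 + 4.5225 × 7.17
ŷ = 43.1111 + 32.4263
ŷ = 75.5374

This is the fitted mean response at that x — an individual observation would come with a wider prediction interval.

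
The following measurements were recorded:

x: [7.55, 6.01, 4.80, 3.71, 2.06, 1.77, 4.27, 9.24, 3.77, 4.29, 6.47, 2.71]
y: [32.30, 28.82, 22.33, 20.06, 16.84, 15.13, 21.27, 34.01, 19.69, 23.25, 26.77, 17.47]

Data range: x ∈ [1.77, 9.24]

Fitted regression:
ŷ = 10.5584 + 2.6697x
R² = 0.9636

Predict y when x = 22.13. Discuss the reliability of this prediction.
ŷ = 69.6389 (extrapolation — x = 22.13 lies outside [1.77, 9.24], so reliability is low).

Prediction calculation:
ŷ = 10.5584 + 2.6697 × 22.13
ŷ = 69.6389

Reliability:
- Data range: x ∈ [1.77, 9.24]
- Prediction point: x = 22.13 is 12.89 units above the observed range → this is EXTRAPOLATION, not interpolation

Why that matters here:
- There are no observations near this x to validate the fitted line there
- R² describes fit only over the sampled x values; it says nothing about behaviour beyond them
- The standard error of prediction grows with (x − x̄)², and x = 22.13 is far from x̄ = 4.72

The R² = 0.9636 only validates the fit within [1.77, 9.24]; treat ŷ = 69.6389 with caution.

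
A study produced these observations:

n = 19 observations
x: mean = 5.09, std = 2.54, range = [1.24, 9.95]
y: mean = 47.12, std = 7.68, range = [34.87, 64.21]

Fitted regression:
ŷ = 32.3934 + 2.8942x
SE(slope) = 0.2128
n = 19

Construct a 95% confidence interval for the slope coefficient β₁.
The 95% CI for β₁ is (2.4452, 3.3432)

Confidence interval for the slope:

The 95% CI for β₁ is: β̂₁ ± t*(α/2, n-2) × SE(β̂₁)

Step 1: Find critical t-value
- Confidence level = 0.95
- Degrees of freedom = n - 2 = 19 - 2 = 17
- t*(α/2, 17) = 2.1098

Step 2: Calculate margin of error
Margin = 2.1098 × 0.2128 = 0.4490

Step 3: Construct interval
CI = 2.8942 ± 0.4490
CI = (2.4452, 3.3432)

Interpretation: intervals built this way capture the true β₁ in 95% of repeated samples; here the plausible range for the per-unit effect of x on y is 2.4452 to 3.3432.
Since 0 is outside the interval, a two-sided test at α = 0.05 would reject H₀: β₁ = 0.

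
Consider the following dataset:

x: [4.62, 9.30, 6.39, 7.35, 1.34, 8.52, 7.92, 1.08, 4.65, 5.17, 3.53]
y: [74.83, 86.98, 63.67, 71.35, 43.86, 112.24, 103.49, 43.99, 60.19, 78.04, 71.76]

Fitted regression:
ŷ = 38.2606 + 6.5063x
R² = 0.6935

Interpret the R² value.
The model explains 69.35% of the variance in y (R² = 0.6935), leaving 30.65% unexplained; the fit is moderate.

The coefficient of determination R² is the fraction of the total variation in y that the fitted line accounts for.

Here R² = 0.6935:
- Explained: 69.35% of the variation in y
- Unexplained (residual): 100% − 69.35% = 30.65%
- Rule of thumb (below 0.3 weak; 0.3 to below 0.7 moderate; 0.7 and above strong) → moderate

Note: R² says nothing about causation, and a high R² does not by itself mean the linear form is appropriate — check the residuals.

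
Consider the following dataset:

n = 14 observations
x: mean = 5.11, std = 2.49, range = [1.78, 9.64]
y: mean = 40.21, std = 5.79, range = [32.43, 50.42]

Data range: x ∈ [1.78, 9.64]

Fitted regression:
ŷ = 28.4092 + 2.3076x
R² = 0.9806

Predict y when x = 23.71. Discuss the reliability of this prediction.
The equation gives ŷ = 83.1224; however x = 23.71 is 14.07 units above the observed range, so this extrapolated value should not be trusted.

Prediction calculation:
ŷ = 28.4092 + 2.3076 × 23.71
ŷ = 83.1224

Reliability:
- Data range: x ∈ [1.78, 9.64]
- Prediction point: x = 23.71 is 14.07 units above the observed range → this is EXTRAPOLATION, not interpolation

Why that matters here:
- R² describes fit only over the sampled x values; it says nothing about behaviour beyond them
- The linear relationship may not hold outside the observed range

Report the number if required, but flag clearly that it is an extrapolation.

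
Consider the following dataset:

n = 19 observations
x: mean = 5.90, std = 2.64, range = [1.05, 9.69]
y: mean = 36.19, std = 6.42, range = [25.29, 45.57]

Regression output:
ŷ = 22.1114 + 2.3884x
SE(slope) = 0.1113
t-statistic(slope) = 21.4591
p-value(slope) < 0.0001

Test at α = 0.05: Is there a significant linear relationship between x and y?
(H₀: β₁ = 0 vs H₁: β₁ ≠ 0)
Reject H₀: p-value < 0.0001 < α = 0.05. The linear relationship is significant at the 5% level.

Hypothesis test for the slope coefficient:

H₀: β₁ = 0 (no linear relationship)
H₁: β₁ ≠ 0 (linear relationship exists)

Test statistic: t = β̂₁ / SE(β̂₁) = 2.3884 / 0.1113 = 21.4591

The p-value (<0.0001) is the probability, under H₀, of a t-statistic at least as extreme as |t| = 21.4591 (two-sided, df = n − 2 = 17).

Decision rule: reject H₀ if p-value < α.
p-value < 0.0001 < α = 0.05 → reject H₀.

There is sufficient evidence at the 5% significance level to conclude that a linear relationship exists between x and y.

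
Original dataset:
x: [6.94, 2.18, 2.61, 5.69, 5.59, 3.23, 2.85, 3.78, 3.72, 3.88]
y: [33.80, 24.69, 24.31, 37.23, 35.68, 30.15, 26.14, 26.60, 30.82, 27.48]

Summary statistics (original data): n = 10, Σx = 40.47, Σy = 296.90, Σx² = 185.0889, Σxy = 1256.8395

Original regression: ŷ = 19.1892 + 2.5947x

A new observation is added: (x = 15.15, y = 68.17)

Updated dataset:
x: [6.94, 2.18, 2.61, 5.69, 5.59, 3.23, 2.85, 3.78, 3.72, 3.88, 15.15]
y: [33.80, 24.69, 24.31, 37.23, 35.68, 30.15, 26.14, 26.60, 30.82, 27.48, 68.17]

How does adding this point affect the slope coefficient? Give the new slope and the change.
Adding the point moves β₁ from 2.5947 to 3.3266, i.e. it increases by 0.7319 (+28.2%).

The new point has HIGH LEVERAGE: x = 15.15 is far from the original mean x̄ = 40.47/10 ≈ 4.05 (original range [2.18, 6.94]).

Step 1: Update the sums with the new point (n goes from 10 to 11)
Σx  = 40.47 + 15.15 = 55.62
Σy  = 296.90 + 68.17 = 365.07
Σx² = 185.0889 + 15.15² = 185.0889 + 229.5225 = 414.6114
Σxy = 1256.8395 + 15.15×68.17 = 1256.8395 + 1032.7755 = 2289.6150

Step 2: Recompute the slope with b₁ = (nΣxy − ΣxΣy) / (nΣx² − (Σx)²)
Numerator   = 11×2289.6150 − 55.62×365.07 = 25185.7650 − 20305.1934 = 4880.5716
Denominator = 11×414.6114 − 55.62² = 4560.7254 − 3093.5844 = 1467.1410
b₁(new) = 4880.5716 / 1467.1410 = 3.3266

(Same formula on the original sums: (10×1256.8395 − 40.47×296.90) / (10×185.0889 − 40.47²) = 552.8520 / 213.0681 = 2.5947, matching the given fit.)

Step 3: Change in slope
Δβ₁ = 3.3266 − 2.5947 = +0.7319
Relative change = +0.7319 / 2.5947 × 100% = +28.2%
→ the slope increases when the point is added.

A high-leverage point only changes the slope if it is off the original line; here y = 68.17 is above the original trend, so the slope increases.
In practice: examine leverage (hᵢ) and Cook's distance rather than deleting it automatically.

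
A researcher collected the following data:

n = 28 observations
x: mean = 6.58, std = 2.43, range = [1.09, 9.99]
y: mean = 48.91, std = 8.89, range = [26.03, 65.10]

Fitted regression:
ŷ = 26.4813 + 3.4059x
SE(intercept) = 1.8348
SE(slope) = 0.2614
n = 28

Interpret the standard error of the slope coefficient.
SE(β̂₁) = 0.2614 is the estimated standard deviation of the slope estimate across repeated samples; relative to β̂₁ = 3.4059 that is 7.7%, a precise estimate.

SE(β̂₁) = 0.2614 says: if we drew many samples of n = 28 from the same population and refit each time, the fitted slopes would scatter with a standard deviation of roughly 0.2614 around the true β₁.

Relative precision:
- SE / |β̂₁| = 0.2614 / 3.4059 = 7.7%
- Rule of thumb (under 20%: precise; 20% to under 50%: moderately precise; 50% or more: imprecise) → precise

Rough 95% range (±2 SE): 3.4059 ± 0.5228 → (2.8831, 3.9287).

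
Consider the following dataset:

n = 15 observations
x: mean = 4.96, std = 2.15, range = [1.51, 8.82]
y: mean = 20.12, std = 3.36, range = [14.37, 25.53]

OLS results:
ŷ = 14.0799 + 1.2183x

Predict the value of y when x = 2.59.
ŷ = 17.2353

x = 2.59 lies inside the observed range [1.51, 8.82], so the fitted equation applies directly:

ŷ = 14.0799 + 1.2183 × 2.59
ŷ = 14.0799 + 3.1554
ŷ = 17.2353

This is a point prediction; actual observations scatter around it by roughly the residual standard deviation.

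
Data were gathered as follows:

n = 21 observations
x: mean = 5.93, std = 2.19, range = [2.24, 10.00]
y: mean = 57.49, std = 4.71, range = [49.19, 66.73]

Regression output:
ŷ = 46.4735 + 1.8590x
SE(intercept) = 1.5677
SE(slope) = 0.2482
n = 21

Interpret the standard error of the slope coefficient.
The slope 1.8590 is pinned down to within about ±0.2482 (one SE) by these data — relative uncertainty 13.4%, i.e. precise.

SE(β̂₁) = s / √Sxx, where s is the residual standard deviation and Sxx = Σ(x − x̄)². It is the yardstick for how far β̂₁ = 1.8590 could plausibly be from the true slope.

Relative precision:
- SE / |β̂₁| = 0.2482 / 1.8590 = 13.4%
- Rule of thumb (under 20%: precise; 20% to under 50%: moderately precise; 50% or more: imprecise) → precise

Rough 95% range (±2 SE): 1.8590 ± 0.4964 → (1.3626, 2.3554).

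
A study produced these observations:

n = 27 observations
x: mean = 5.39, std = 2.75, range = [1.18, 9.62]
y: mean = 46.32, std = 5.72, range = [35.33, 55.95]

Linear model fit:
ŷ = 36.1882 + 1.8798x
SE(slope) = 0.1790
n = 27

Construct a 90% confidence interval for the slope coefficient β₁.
The 90% CI for β₁ is (1.5741, 2.1855)

Confidence interval for the slope:

The 90% CI for β₁ is: β̂₁ ± t*(α/2, n-2) × SE(β̂₁)

Step 1: Find critical t-value
- Confidence level = 0.9
- Degrees of freedom = n - 2 = 27 - 2 = 25
- t*(α/2, 25) = 1.7081

Step 2: Calculate margin of error
Margin = 1.7081 × 0.1790 = 0.3057

Step 3: Construct interval
CI = 1.8798 ± 0.3057
CI = (1.5741, 2.1855)

Interpretation: intervals built this way capture the true β₁ in 90% of repeated samples; here the plausible range for the per-unit effect of x on y is 1.5741 to 2.1855.
Both endpoints are positive, so the data support a genuinely positive slope at this confidence level.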